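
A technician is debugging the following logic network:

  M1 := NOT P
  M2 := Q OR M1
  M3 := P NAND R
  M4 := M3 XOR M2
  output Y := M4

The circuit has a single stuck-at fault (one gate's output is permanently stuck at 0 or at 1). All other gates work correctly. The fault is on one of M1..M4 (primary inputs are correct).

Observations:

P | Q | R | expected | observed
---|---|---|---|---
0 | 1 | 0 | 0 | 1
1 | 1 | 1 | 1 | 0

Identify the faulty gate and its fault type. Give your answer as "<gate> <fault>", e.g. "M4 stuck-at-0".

Fault-free values for test 1 (P=0, Q=1, R=0): M1=1, M2=1, M3=1, M4=0, giving Y=0. Observed 1.
Test 1: faults giving observed 1 are {M2 stuck-at-0, M3 stuck-at-0, M4 stuck-at-1}.
Test 2 (P=1, Q=1, R=1): fault-free M1=0, M2=1, M3=0, M4=1 → 1; observed 0. Eliminates M3 stuck-at-0, M4 stuck-at-1.
Only M2 stuck-at-0 is consistent with every test.

M2 stuck-at-0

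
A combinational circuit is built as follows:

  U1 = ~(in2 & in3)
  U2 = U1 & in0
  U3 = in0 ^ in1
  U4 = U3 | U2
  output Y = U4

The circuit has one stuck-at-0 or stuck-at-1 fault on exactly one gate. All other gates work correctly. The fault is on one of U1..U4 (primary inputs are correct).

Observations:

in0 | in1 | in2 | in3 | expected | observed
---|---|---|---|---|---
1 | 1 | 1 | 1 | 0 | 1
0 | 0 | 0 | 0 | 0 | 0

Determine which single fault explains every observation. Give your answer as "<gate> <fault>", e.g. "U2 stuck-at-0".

U1 stuck-at-1

Fault-free values for test 1 (in0=1, in1=1, in2=1, in3=1): U1=0, U2=0, U3=0, U4=0, giving Y=0. Observed 1.
Test 1: faults giving observed 1 are {U1 stuck-at-1, U2 stuck-at-1, U3 stuck-at-1, U4 stuck-at-1}.
Test 2 (in0=0, in1=0, in2=0, in3=0): fault-free U1=1, U2=0, U3=0, U4=0 → 0; observed 0. Eliminates U2 stuck-at-1, U3 stuck-at-1, U4 stuck-at-1.
Only U1 stuck-at-1 is consistent with every test.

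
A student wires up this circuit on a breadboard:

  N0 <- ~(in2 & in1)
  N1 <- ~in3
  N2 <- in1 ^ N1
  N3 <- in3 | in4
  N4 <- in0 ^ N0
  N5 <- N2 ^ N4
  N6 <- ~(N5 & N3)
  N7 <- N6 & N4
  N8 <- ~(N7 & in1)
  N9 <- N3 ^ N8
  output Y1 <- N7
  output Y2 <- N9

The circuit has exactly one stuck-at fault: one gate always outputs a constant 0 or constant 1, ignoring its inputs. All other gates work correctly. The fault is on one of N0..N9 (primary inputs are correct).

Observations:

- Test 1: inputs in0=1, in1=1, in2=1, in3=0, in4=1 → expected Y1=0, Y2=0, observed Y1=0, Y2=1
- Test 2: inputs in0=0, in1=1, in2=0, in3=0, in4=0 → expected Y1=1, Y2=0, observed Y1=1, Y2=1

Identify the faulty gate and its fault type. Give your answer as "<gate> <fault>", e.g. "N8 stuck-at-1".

N9 stuck-at-1

Fault-free values for test 1 (in0=1, in1=1, in2=1, in3=0, in4=1): N0=0, N1=1, N2=0, N3=1, N4=1, N5=1, N6=0, N7=0, N8=1, N9=0, giving Y1=0, Y2=0. Observed Y1=0, Y2=1.
Test 1: faults giving observed Y1=0, Y2=1 are {N8 stuck-at-0, N9 stuck-at-1}.
Test 2 (in0=0, in1=1, in2=0, in3=0, in4=0): fault-free N0=1, N1=1, N2=0, N3=0, N4=1, N5=1, N6=1, N7=1, N8=0, N9=0 → Y1=1, Y2=0; observed Y1=1, Y2=1. Eliminates N8 stuck-at-0.
Only N9 stuck-at-1 is consistent with every test.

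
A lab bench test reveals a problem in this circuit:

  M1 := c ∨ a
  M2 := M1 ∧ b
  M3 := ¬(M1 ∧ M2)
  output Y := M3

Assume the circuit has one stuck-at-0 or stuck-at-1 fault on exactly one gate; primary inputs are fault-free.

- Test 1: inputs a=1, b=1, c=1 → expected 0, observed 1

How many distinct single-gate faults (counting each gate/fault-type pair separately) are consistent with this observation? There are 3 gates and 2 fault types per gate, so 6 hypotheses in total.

Fault-free: M1=1, M2=1, M3=0 → 0. Observed 1.
  M1 stuck-at-0: output 1 ✓
  M1 stuck-at-1: output 0 ✗
  M2 stuck-at-0: output 1 ✓
  M2 stuck-at-1: output 0 ✗
  M3 stuck-at-0: output 0 ✗
  M3 stuck-at-1: output 1 ✓
Consistent faults: {M1 stuck-at-0, M2 stuck-at-0, M3 stuck-at-1} — 3 in all.

3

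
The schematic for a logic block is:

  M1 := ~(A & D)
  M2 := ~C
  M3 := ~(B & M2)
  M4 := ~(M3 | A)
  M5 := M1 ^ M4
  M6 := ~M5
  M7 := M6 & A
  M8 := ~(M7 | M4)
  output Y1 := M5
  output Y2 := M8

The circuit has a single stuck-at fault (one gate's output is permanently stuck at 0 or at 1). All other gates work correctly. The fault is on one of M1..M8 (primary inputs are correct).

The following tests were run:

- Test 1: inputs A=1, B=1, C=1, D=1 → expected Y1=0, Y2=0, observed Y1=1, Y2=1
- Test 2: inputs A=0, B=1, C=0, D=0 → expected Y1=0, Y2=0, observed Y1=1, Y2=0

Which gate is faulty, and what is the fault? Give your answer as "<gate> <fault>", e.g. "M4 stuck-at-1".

Fault-free values for test 1 (A=1, B=1, C=1, D=1): M1=0, M2=0, M3=1, M4=0, M5=0, M6=1, M7=1, M8=0, giving Y1=0, Y2=0. Observed Y1=1, Y2=1.
Test 1: faults giving observed Y1=1, Y2=1 are {M1 stuck-at-1, M5 stuck-at-1}.
Test 2 (A=0, B=1, C=0, D=0): fault-free M1=1, M2=1, M3=0, M4=1, M5=0, M6=1, M7=0, M8=0 → Y1=0, Y2=0; observed Y1=1, Y2=0. Eliminates M1 stuck-at-1.
Only M5 stuck-at-1 is consistent with every test.

M5 stuck-at-1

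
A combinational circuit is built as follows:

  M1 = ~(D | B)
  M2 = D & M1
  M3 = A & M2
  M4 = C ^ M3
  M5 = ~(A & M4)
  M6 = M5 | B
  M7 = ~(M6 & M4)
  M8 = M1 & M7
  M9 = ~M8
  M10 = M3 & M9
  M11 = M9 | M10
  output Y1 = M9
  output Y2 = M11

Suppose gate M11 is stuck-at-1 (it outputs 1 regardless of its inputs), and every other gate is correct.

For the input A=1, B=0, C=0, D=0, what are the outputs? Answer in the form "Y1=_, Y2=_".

Propagate with M11 forced: M1=1, M2=0, M3=0, M4=0, M5=1, M6=1, M7=1, M8=1, M9=0, M10=0, M11=1 [stuck-at-1].
So the outputs are Y1=0, Y2=1. (Without the fault they would be Y1=0, Y2=0.)

Y1=0, Y2=1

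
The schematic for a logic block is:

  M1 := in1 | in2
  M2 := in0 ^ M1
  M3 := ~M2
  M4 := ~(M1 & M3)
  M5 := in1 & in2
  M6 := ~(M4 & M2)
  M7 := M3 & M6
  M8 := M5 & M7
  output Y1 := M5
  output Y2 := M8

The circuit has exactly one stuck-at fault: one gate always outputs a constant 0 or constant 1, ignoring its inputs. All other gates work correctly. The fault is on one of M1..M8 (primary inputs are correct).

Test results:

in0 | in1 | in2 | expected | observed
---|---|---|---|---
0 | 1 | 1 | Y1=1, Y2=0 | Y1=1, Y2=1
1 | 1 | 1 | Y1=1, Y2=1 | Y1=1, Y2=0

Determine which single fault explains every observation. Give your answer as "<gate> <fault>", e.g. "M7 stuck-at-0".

Fault-free values for test 1 (in0=0, in1=1, in2=1): M1=1, M2=1, M3=0, M4=1, M5=1, M6=0, M7=0, M8=0, giving Y1=1, Y2=0. Observed Y1=1, Y2=1.
Test 1: faults giving observed Y1=1, Y2=1 are {M1 stuck-at-0, M2 stuck-at-0, M3 stuck-at-1, M7 stuck-at-1, M8 stuck-at-1}.
Test 2 (in0=1, in1=1, in2=1): fault-free M1=1, M2=0, M3=1, M4=0, M5=1, M6=1, M7=1, M8=1 → Y1=1, Y2=1; observed Y1=1, Y2=0. Eliminates M2 stuck-at-0, M3 stuck-at-1, M7 stuck-at-1, M8 stuck-at-1.
Only M1 stuck-at-0 is consistent with every test.

M1 stuck-at-0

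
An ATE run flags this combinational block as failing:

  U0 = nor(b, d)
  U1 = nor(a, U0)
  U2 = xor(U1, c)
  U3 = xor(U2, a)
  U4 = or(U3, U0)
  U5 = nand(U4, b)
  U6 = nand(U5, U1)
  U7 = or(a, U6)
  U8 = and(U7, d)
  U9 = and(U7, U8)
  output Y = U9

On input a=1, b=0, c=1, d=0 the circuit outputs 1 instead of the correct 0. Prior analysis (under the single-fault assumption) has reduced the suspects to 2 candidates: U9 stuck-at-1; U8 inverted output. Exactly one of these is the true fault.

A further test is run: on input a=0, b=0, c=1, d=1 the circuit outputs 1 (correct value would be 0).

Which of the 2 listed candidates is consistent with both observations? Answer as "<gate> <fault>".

Evaluate each candidate on input a=0, b=0, c=1, d=1:
  U9 stuck-at-1: U0=0, U1=1, U2=0, U3=0, U4=0, U5=1, U6=0, U7=0, U8=0, U9=1 [stuck-at-1] → 1 — matches
  U8 inverted output: U0=0, U1=1, U2=0, U3=0, U4=0, U5=1, U6=0, U7=0, U8=1 [inverted output], U9=0 → 0 — eliminated
Only U9 stuck-at-1 reproduces the observed 1.

U9 stuck-at-1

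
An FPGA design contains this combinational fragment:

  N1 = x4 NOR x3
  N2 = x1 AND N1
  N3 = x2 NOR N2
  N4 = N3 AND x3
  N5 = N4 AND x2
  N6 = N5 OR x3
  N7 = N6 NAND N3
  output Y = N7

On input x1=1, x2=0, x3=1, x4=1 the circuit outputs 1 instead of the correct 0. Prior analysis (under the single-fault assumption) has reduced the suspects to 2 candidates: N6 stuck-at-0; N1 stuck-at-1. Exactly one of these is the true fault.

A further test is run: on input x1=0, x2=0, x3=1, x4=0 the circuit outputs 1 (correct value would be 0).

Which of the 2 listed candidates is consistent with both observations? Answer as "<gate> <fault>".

Evaluate each candidate on input x1=0, x2=0, x3=1, x4=0:
  N6 stuck-at-0: N1=0, N2=0, N3=1, N4=1, N5=0, N6=0 [stuck-at-0], N7=1 → 1 — matches
  N1 stuck-at-1: N1=1 [stuck-at-1], N2=0, N3=1, N4=1, N5=0, N6=1, N7=0 → 0 — eliminated
Only N6 stuck-at-0 reproduces the observed 1.

N6 stuck-at-0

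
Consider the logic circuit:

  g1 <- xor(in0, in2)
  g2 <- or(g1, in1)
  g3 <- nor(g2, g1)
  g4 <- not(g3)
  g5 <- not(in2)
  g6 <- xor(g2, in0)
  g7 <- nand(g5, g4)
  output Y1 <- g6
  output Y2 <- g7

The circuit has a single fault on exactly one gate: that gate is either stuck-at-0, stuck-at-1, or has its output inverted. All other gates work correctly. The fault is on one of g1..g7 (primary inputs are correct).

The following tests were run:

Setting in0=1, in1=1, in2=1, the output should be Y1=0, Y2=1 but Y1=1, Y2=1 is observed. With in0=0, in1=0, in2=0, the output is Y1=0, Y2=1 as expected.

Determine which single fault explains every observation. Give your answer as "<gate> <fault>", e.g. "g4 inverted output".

g2 stuck-at-0

Fault-free values for test 1 (in0=1, in1=1, in2=1): g1=0, g2=1, g3=0, g4=1, g5=0, g6=0, g7=1, giving Y1=0, Y2=1. Observed Y1=1, Y2=1.
Test 1: faults giving observed Y1=1, Y2=1 are {g2 stuck-at-0, g2 inverted output, g6 stuck-at-1, g6 inverted output}.
Test 2 (in0=0, in1=0, in2=0): fault-free g1=0, g2=0, g3=1, g4=0, g5=1, g6=0, g7=1 → Y1=0, Y2=1; observed Y1=0, Y2=1. Eliminates g2 inverted output, g6 stuck-at-1, g6 inverted output.
Only g2 stuck-at-0 is consistent with every test.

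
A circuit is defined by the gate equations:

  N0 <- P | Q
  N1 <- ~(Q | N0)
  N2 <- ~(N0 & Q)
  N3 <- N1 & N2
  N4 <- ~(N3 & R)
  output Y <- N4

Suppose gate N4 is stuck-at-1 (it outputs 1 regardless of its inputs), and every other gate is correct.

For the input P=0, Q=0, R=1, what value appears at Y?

1

Propagate with N4 forced: N0=0, N1=1, N2=1, N3=1, N4=1 [stuck-at-1].
So Y = 1. (Without the fault it would be 0.)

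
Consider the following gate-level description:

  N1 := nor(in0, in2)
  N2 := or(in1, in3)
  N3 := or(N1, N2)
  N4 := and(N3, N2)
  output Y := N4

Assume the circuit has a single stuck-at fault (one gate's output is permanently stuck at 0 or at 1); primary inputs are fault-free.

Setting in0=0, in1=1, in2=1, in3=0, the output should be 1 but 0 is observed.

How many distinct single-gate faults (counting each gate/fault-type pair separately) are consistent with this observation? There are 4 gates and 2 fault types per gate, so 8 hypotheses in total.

3

Fault-free: N1=0, N2=1, N3=1, N4=1 → 1. Observed 0.
  N1 stuck-at-0: output 1 ✗
  N1 stuck-at-1: output 1 ✗
  N2 stuck-at-0: output 0 ✓
  N2 stuck-at-1: output 1 ✗
  N3 stuck-at-0: output 0 ✓
  N3 stuck-at-1: output 1 ✗
  N4 stuck-at-0: output 0 ✓
  N4 stuck-at-1: output 1 ✗
Consistent faults: {N2 stuck-at-0, N3 stuck-at-0, N4 stuck-at-0} — 3 in all.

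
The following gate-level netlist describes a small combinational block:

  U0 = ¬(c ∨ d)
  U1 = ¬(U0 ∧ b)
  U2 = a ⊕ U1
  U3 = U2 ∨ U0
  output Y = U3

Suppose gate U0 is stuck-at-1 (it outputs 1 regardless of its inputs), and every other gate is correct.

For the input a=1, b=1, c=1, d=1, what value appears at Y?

1

Propagate with U0 forced: U0=1 [stuck-at-1], U1=0, U2=1, U3=1.
So Y = 1. (Without the fault it would be 0.)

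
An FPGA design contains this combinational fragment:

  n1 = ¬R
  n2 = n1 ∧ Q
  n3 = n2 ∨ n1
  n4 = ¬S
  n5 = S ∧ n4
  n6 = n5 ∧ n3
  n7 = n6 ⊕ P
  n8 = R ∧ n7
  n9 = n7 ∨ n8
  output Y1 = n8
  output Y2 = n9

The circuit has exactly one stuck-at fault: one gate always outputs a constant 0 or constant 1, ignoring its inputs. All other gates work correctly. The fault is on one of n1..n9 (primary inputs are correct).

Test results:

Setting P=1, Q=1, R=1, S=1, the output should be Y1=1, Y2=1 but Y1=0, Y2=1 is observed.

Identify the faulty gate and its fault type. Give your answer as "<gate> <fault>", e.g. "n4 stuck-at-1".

n8 stuck-at-0

Fault-free values for test 1 (P=1, Q=1, R=1, S=1): n1=0, n2=0, n3=0, n4=0, n5=0, n6=0, n7=1, n8=1, n9=1, giving Y1=1, Y2=1. Observed Y1=0, Y2=1.
Test 1: faults giving observed Y1=0, Y2=1 are {n8 stuck-at-0}.
Only n8 stuck-at-0 is consistent with every test.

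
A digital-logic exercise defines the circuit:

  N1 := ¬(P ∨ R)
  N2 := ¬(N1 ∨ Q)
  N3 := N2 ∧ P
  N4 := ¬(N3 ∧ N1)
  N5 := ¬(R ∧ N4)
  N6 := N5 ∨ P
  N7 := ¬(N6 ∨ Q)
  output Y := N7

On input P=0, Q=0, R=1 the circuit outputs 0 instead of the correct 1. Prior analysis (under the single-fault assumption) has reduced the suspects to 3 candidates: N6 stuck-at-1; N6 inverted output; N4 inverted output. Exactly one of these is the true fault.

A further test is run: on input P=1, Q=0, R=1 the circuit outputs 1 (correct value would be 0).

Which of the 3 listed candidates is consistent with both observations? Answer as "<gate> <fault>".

N6 inverted output

Evaluate each candidate on input P=1, Q=0, R=1:
  N6 stuck-at-1: N1=0, N2=1, N3=1, N4=1, N5=0, N6=1 [stuck-at-1], N7=0 → 0 — eliminated
  N6 inverted output: N1=0, N2=1, N3=1, N4=1, N5=0, N6=0 [inverted output], N7=1 → 1 — matches
  N4 inverted output: N1=0, N2=1, N3=1, N4=0 [inverted output], N5=1, N6=1, N7=0 → 0 — eliminated
Only N6 inverted output reproduces the observed 1.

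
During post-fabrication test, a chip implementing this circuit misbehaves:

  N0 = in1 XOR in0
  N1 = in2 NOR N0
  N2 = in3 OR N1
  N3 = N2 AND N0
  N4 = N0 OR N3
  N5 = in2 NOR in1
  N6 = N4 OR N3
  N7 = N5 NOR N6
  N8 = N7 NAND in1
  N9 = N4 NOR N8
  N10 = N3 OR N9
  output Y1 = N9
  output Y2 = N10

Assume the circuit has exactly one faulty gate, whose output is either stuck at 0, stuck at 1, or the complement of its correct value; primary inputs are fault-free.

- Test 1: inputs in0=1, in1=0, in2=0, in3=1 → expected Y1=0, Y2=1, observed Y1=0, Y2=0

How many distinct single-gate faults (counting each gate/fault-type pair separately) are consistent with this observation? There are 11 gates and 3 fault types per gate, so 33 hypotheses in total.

Fault-free: N0=1, N1=0, N2=1, N3=1, N4=1, N5=1, N6=1, N7=0, N8=1, N9=0, N10=1 → Y1=0, Y2=1. Observed Y1=0, Y2=0.
  N0: stuck-at-0, inverted output ✓; others ✗
  N1: none of the 3 fault types match ✗
  N2: stuck-at-0, inverted output ✓; others ✗
  N3: stuck-at-0, inverted output ✓; others ✗
  N4: none of the 3 fault types match ✗
  N5: none of the 3 fault types match ✗
  N6: none of the 3 fault types match ✗
  N7: none of the 3 fault types match ✗
  N8: none of the 3 fault types match ✗
  N9: none of the 3 fault types match ✗
  N10: stuck-at-0, inverted output ✓; others ✗
Consistent faults: {N0 stuck-at-0, N0 inverted output, N2 stuck-at-0, N2 inverted output, N3 stuck-at-0, N3 inverted output, N10 stuck-at-0, N10 inverted output} — 8 in all.

8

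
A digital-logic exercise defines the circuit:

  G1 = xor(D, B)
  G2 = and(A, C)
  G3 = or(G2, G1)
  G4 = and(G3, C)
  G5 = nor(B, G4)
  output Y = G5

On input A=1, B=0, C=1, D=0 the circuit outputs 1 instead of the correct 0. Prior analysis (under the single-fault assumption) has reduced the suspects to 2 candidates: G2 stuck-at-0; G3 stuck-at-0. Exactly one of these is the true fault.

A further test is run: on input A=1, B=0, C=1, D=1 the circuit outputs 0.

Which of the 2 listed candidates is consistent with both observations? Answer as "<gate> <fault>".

Evaluate each candidate on input A=1, B=0, C=1, D=1:
  G2 stuck-at-0: G1=1, G2=0 [stuck-at-0], G3=1, G4=1, G5=0 → 0 — matches
  G3 stuck-at-0: G1=1, G2=1, G3=0 [stuck-at-0], G4=0, G5=1 → 1 — eliminated
Only G2 stuck-at-0 reproduces the observed 0.

G2 stuck-at-0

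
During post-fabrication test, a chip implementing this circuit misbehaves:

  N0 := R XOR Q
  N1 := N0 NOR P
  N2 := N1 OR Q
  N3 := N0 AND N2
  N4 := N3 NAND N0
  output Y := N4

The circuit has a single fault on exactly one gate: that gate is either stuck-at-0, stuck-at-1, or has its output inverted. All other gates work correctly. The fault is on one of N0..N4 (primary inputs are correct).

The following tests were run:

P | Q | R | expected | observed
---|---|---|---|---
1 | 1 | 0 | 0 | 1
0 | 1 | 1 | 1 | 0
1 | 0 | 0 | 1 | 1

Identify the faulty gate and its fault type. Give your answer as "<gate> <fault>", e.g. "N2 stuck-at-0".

N0 inverted output

Fault-free values for test 1 (P=1, Q=1, R=0): N0=1, N1=0, N2=1, N3=1, N4=0, giving Y=0. Observed 1.
Test 1: faults giving observed 1 are {N0 stuck-at-0, N0 inverted output, N2 stuck-at-0, N2 inverted output, N3 stuck-at-0, N3 inverted output, N4 stuck-at-1, N4 inverted output}.
Test 2 (P=0, Q=1, R=1): fault-free N0=0, N1=1, N2=1, N3=0, N4=1 → 1; observed 0. Eliminates N0 stuck-at-0, N2 stuck-at-0, N2 inverted output, N3 stuck-at-0, N3 inverted output, N4 stuck-at-1.
Test 3 (P=1, Q=0, R=0): fault-free N0=0, N1=0, N2=0, N3=0, N4=1 → 1; observed 1. Eliminates N4 inverted output.
Only N0 inverted output is consistent with every test.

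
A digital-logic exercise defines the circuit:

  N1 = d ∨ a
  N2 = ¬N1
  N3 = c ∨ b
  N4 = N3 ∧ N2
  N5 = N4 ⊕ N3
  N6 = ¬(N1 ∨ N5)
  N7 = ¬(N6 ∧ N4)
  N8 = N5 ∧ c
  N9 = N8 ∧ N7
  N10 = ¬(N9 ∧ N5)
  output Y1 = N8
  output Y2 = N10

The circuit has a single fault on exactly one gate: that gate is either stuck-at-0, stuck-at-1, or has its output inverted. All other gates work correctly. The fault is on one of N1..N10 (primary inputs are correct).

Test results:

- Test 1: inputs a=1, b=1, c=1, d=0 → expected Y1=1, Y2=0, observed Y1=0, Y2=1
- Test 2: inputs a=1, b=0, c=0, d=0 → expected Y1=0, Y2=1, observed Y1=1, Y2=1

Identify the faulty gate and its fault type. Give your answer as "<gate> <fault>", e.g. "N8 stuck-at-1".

N8 inverted output

Fault-free values for test 1 (a=1, b=1, c=1, d=0): N1=1, N2=0, N3=1, N4=0, N5=1, N6=0, N7=1, N8=1, N9=1, N10=0, giving Y1=1, Y2=0. Observed Y1=0, Y2=1.
Test 1: faults giving observed Y1=0, Y2=1 are {N1 stuck-at-0, N1 inverted output, N2 stuck-at-1, N2 inverted output, N3 stuck-at-0, N3 inverted output, N4 stuck-at-1, N4 inverted output, N5 stuck-at-0, N5 inverted output, N8 stuck-at-0, N8 inverted output}.
Test 2 (a=1, b=0, c=0, d=0): fault-free N1=1, N2=0, N3=0, N4=0, N5=0, N6=0, N7=1, N8=0, N9=0, N10=1 → Y1=0, Y2=1; observed Y1=1, Y2=1. Eliminates N1 stuck-at-0, N1 inverted output, N2 stuck-at-1, N2 inverted output, N3 stuck-at-0, N3 inverted output, N4 stuck-at-1, N4 inverted output, N5 stuck-at-0, N5 inverted output, N8 stuck-at-0.
Only N8 inverted output is consistent with every test.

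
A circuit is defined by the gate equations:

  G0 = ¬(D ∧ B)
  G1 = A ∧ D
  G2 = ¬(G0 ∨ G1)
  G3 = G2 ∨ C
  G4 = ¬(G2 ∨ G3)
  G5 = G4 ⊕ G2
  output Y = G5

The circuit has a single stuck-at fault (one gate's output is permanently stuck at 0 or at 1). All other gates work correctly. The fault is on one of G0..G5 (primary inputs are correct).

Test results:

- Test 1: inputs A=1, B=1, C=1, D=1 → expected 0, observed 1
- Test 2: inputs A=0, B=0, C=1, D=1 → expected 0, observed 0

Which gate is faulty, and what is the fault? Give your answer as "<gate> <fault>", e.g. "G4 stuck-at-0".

Fault-free values for test 1 (A=1, B=1, C=1, D=1): G0=0, G1=1, G2=0, G3=1, G4=0, G5=0, giving Y=0. Observed 1.
Test 1: faults giving observed 1 are {G1 stuck-at-0, G2 stuck-at-1, G3 stuck-at-0, G4 stuck-at-1, G5 stuck-at-1}.
Test 2 (A=0, B=0, C=1, D=1): fault-free G0=1, G1=0, G2=0, G3=1, G4=0, G5=0 → 0; observed 0. Eliminates G2 stuck-at-1, G3 stuck-at-0, G4 stuck-at-1, G5 stuck-at-1.
Only G1 stuck-at-0 is consistent with every test.

G1 stuck-at-0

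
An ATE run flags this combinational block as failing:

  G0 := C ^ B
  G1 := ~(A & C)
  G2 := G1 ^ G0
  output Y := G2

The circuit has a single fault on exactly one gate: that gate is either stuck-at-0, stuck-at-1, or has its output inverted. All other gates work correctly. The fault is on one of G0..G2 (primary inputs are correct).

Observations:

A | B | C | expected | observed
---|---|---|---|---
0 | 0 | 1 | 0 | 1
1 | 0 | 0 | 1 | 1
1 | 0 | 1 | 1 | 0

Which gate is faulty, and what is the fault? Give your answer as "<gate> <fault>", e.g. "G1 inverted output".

Fault-free values for test 1 (A=0, B=0, C=1): G0=1, G1=1, G2=0, giving Y=0. Observed 1.
Test 1: faults giving observed 1 are {G0 stuck-at-0, G0 inverted output, G1 stuck-at-0, G1 inverted output, G2 stuck-at-1, G2 inverted output}.
Test 2 (A=1, B=0, C=0): fault-free G0=0, G1=1, G2=1 → 1; observed 1. Eliminates G0 inverted output, G1 stuck-at-0, G1 inverted output, G2 inverted output.
Test 3 (A=1, B=0, C=1): fault-free G0=1, G1=0, G2=1 → 1; observed 0. Eliminates G2 stuck-at-1.
Only G0 stuck-at-0 is consistent with every test.

G0 stuck-at-0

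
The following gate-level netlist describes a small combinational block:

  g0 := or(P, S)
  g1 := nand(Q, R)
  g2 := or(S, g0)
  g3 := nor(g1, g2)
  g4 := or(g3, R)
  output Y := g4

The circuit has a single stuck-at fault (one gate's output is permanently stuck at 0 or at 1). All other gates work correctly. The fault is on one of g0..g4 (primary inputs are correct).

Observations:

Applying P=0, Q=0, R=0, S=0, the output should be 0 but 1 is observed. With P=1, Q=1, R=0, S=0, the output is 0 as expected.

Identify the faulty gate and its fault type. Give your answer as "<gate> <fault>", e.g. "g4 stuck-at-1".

g1 stuck-at-0

Fault-free values for test 1 (P=0, Q=0, R=0, S=0): g0=0, g1=1, g2=0, g3=0, g4=0, giving Y=0. Observed 1.
Test 1: faults giving observed 1 are {g1 stuck-at-0, g3 stuck-at-1, g4 stuck-at-1}.
Test 2 (P=1, Q=1, R=0, S=0): fault-free g0=1, g1=1, g2=1, g3=0, g4=0 → 0; observed 0. Eliminates g3 stuck-at-1, g4 stuck-at-1.
Only g1 stuck-at-0 is consistent with every test.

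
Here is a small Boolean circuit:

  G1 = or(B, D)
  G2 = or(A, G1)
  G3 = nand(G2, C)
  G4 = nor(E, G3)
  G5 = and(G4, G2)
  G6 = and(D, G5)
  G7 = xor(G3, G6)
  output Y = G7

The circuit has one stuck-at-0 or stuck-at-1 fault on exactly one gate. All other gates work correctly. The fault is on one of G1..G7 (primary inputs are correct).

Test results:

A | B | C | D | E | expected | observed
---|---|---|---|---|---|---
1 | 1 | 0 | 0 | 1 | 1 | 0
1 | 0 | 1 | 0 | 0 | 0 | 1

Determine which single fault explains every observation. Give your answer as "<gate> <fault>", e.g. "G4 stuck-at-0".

Fault-free values for test 1 (A=1, B=1, C=0, D=0, E=1): G1=1, G2=1, G3=1, G4=0, G5=0, G6=0, G7=1, giving Y=1. Observed 0.
Test 1: faults giving observed 0 are {G3 stuck-at-0, G6 stuck-at-1, G7 stuck-at-0}.
Test 2 (A=1, B=0, C=1, D=0, E=0): fault-free G1=0, G2=1, G3=0, G4=1, G5=1, G6=0, G7=0 → 0; observed 1. Eliminates G3 stuck-at-0, G7 stuck-at-0.
Only G6 stuck-at-1 is consistent with every test.

G6 stuck-at-1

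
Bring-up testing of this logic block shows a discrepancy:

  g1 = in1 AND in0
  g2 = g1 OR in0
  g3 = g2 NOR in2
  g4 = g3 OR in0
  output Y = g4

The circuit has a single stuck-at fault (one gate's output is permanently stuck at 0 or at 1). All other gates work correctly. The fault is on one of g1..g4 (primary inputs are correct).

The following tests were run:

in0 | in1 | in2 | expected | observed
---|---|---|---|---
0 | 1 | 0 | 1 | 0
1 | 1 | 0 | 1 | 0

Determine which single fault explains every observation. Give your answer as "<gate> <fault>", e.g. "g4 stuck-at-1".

g4 stuck-at-0

Fault-free values for test 1 (in0=0, in1=1, in2=0): g1=0, g2=0, g3=1, g4=1, giving Y=1. Observed 0.
Test 1: faults giving observed 0 are {g1 stuck-at-1, g2 stuck-at-1, g3 stuck-at-0, g4 stuck-at-0}.
Test 2 (in0=1, in1=1, in2=0): fault-free g1=1, g2=1, g3=0, g4=1 → 1; observed 0. Eliminates g1 stuck-at-1, g2 stuck-at-1, g3 stuck-at-0.
Only g4 stuck-at-0 is consistent with every test.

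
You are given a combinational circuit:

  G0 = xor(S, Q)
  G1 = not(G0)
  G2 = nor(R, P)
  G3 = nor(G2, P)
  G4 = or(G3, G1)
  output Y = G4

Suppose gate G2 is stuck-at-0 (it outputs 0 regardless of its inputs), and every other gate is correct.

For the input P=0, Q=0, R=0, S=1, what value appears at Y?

1

Propagate with G2 forced: G0=1, G1=0, G2=0 [stuck-at-0], G3=1, G4=1.
So Y = 1. (Without the fault it would be 0.)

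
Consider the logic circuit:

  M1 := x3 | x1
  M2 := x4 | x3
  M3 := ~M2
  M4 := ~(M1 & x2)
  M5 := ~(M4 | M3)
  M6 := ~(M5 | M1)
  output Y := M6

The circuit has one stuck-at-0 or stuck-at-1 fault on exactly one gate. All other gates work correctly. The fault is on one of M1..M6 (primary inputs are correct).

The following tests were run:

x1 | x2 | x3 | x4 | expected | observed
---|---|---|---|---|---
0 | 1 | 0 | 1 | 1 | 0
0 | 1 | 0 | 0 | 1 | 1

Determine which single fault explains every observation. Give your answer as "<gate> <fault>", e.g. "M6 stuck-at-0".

Fault-free values for test 1 (x1=0, x2=1, x3=0, x4=1): M1=0, M2=1, M3=0, M4=1, M5=0, M6=1, giving Y=1. Observed 0.
Test 1: faults giving observed 0 are {M1 stuck-at-1, M4 stuck-at-0, M5 stuck-at-1, M6 stuck-at-0}.
Test 2 (x1=0, x2=1, x3=0, x4=0): fault-free M1=0, M2=0, M3=1, M4=1, M5=0, M6=1 → 1; observed 1. Eliminates M1 stuck-at-1, M5 stuck-at-1, M6 stuck-at-0.
Only M4 stuck-at-0 is consistent with every test.

M4 stuck-at-0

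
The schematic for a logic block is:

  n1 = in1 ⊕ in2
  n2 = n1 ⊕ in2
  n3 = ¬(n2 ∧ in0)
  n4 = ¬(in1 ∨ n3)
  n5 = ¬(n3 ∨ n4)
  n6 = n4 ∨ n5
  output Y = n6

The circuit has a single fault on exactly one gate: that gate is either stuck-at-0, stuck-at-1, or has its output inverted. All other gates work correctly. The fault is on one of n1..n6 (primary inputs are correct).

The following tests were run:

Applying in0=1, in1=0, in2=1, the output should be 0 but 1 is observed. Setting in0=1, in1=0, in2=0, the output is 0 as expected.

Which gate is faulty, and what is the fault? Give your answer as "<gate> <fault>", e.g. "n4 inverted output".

n1 stuck-at-0

Fault-free values for test 1 (in0=1, in1=0, in2=1): n1=1, n2=0, n3=1, n4=0, n5=0, n6=0, giving Y=0. Observed 1.
Test 1: faults giving observed 1 are {n1 stuck-at-0, n1 inverted output, n2 stuck-at-1, n2 inverted output, n3 stuck-at-0, n3 inverted output, n4 stuck-at-1, n4 inverted output, n5 stuck-at-1, n5 inverted output, n6 stuck-at-1, n6 inverted output}.
Test 2 (in0=1, in1=0, in2=0): fault-free n1=0, n2=0, n3=1, n4=0, n5=0, n6=0 → 0; observed 0. Eliminates n1 inverted output, n2 stuck-at-1, n2 inverted output, n3 stuck-at-0, n3 inverted output, n4 stuck-at-1, n4 inverted output, n5 stuck-at-1, n5 inverted output, n6 stuck-at-1, n6 inverted output.
Only n1 stuck-at-0 is consistent with every test.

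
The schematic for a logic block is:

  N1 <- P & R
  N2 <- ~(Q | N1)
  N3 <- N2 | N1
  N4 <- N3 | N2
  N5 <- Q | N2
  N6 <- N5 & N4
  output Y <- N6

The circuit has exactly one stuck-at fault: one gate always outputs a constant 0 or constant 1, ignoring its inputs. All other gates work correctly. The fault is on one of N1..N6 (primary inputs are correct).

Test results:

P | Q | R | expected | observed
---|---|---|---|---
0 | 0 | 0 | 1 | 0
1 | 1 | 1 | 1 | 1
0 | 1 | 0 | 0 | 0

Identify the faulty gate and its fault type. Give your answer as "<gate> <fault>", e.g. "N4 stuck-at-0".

Fault-free values for test 1 (P=0, Q=0, R=0): N1=0, N2=1, N3=1, N4=1, N5=1, N6=1, giving Y=1. Observed 0.
Test 1: faults giving observed 0 are {N1 stuck-at-1, N2 stuck-at-0, N4 stuck-at-0, N5 stuck-at-0, N6 stuck-at-0}.
Test 2 (P=1, Q=1, R=1): fault-free N1=1, N2=0, N3=1, N4=1, N5=1, N6=1 → 1; observed 1. Eliminates N4 stuck-at-0, N5 stuck-at-0, N6 stuck-at-0.
Test 3 (P=0, Q=1, R=0): fault-free N1=0, N2=0, N3=0, N4=0, N5=1, N6=0 → 0; observed 0. Eliminates N1 stuck-at-1.
Only N2 stuck-at-0 is consistent with every test.

N2 stuck-at-0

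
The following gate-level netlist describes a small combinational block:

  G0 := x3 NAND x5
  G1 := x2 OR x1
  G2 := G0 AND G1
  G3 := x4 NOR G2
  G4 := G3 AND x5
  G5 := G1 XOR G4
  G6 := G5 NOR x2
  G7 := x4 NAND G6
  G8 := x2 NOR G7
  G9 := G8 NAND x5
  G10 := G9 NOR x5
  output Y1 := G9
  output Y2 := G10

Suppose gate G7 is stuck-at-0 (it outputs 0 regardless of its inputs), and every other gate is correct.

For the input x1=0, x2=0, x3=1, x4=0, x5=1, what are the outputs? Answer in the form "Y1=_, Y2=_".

Propagate with G7 forced: G0=0, G1=0, G2=0, G3=1, G4=1, G5=1, G6=0, G7=0 [stuck-at-0], G8=1, G9=0, G10=0.
So the outputs are Y1=0, Y2=0. (Without the fault they would be Y1=1, Y2=0.)

Y1=0, Y2=0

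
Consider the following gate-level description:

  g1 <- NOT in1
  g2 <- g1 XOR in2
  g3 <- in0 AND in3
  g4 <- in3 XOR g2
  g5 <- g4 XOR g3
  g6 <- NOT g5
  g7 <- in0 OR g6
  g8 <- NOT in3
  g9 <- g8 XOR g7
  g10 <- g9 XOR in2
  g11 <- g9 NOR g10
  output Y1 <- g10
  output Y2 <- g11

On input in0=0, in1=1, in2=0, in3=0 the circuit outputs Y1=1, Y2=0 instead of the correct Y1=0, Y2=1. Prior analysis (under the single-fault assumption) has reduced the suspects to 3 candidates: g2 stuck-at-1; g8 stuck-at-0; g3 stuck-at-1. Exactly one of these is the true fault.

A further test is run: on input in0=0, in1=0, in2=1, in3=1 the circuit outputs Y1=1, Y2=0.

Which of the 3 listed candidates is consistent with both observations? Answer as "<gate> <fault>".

g8 stuck-at-0

Evaluate each candidate on input in0=0, in1=0, in2=1, in3=1:
  g2 stuck-at-1: g1=1, g2=1 [stuck-at-1], g3=0, g4=0, g5=0, g6=1, g7=1, g8=0, g9=1, g10=0, g11=0 → Y1=0, Y2=0 — eliminated
  g8 stuck-at-0: g1=1, g2=0, g3=0, g4=1, g5=1, g6=0, g7=0, g8=0 [stuck-at-0], g9=0, g10=1, g11=0 → Y1=1, Y2=0 — matches
  g3 stuck-at-1: g1=1, g2=0, g3=1 [stuck-at-1], g4=1, g5=0, g6=1, g7=1, g8=0, g9=1, g10=0, g11=0 → Y1=0, Y2=0 — eliminated
Only g8 stuck-at-0 reproduces the observed Y1=1, Y2=0.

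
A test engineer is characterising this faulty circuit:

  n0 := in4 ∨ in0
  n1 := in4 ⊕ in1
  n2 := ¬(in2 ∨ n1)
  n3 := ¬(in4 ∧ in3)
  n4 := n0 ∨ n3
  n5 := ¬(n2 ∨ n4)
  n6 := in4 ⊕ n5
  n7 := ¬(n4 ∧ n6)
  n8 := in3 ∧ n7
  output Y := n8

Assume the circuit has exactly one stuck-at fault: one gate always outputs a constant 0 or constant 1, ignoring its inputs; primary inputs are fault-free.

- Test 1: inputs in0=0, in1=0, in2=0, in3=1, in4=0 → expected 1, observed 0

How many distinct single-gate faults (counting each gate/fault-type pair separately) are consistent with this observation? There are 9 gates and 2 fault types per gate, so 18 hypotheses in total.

4

Fault-free: n0=0, n1=0, n2=1, n3=1, n4=1, n5=0, n6=0, n7=1, n8=1 → 1. Observed 0.
  n0: none of the 2 fault types match ✗
  n1: none of the 2 fault types match ✗
  n2: none of the 2 fault types match ✗
  n3: none of the 2 fault types match ✗
  n4: none of the 2 fault types match ✗
  n5: stuck-at-1 ✓; others ✗
  n6: stuck-at-1 ✓; others ✗
  n7: stuck-at-0 ✓; others ✗
  n8: stuck-at-0 ✓; others ✗
Consistent faults: {n5 stuck-at-1, n6 stuck-at-1, n7 stuck-at-0, n8 stuck-at-0} — 4 in all.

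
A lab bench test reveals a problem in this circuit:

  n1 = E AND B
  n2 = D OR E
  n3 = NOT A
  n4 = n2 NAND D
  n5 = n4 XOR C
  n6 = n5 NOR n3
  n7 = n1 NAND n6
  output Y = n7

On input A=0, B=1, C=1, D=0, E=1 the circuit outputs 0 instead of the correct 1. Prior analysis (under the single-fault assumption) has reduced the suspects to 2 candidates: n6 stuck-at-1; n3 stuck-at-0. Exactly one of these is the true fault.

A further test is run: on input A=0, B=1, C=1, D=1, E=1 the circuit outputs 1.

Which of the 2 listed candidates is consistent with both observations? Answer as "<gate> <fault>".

Evaluate each candidate on input A=0, B=1, C=1, D=1, E=1:
  n6 stuck-at-1: n1=1, n2=1, n3=1, n4=0, n5=1, n6=1 [stuck-at-1], n7=0 → 0 — eliminated
  n3 stuck-at-0: n1=1, n2=1, n3=0 [stuck-at-0], n4=0, n5=1, n6=0, n7=1 → 1 — matches
Only n3 stuck-at-0 reproduces the observed 1.

n3 stuck-at-0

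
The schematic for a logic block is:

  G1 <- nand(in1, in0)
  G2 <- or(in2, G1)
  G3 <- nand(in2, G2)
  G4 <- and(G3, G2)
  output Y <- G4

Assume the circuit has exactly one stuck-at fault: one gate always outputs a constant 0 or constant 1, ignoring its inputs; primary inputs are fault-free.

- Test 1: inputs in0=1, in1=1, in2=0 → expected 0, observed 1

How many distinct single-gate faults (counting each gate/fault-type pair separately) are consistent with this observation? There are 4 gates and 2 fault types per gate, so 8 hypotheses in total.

Fault-free: G1=0, G2=0, G3=1, G4=0 → 0. Observed 1.
  G1 stuck-at-0: output 0 ✗
  G1 stuck-at-1: output 1 ✓
  G2 stuck-at-0: output 0 ✗
  G2 stuck-at-1: output 1 ✓
  G3 stuck-at-0: output 0 ✗
  G3 stuck-at-1: output 0 ✗
  G4 stuck-at-0: output 0 ✗
  G4 stuck-at-1: output 1 ✓
Consistent faults: {G1 stuck-at-1, G2 stuck-at-1, G4 stuck-at-1} — 3 in all.

3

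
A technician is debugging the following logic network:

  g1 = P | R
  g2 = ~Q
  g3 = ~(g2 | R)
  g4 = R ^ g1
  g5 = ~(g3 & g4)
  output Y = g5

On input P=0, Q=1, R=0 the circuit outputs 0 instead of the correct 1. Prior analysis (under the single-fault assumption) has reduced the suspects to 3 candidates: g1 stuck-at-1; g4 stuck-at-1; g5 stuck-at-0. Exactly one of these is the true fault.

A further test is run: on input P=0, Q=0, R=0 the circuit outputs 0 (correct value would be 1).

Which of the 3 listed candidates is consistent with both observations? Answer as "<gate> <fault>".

Evaluate each candidate on input P=0, Q=0, R=0:
  g1 stuck-at-1: g1=1 [stuck-at-1], g2=1, g3=0, g4=1, g5=1 → 1 — eliminated
  g4 stuck-at-1: g1=0, g2=1, g3=0, g4=1 [stuck-at-1], g5=1 → 1 — eliminated
  g5 stuck-at-0: g1=0, g2=1, g3=0, g4=0, g5=0 [stuck-at-0] → 0 — matches
Only g5 stuck-at-0 reproduces the observed 0.

g5 stuck-at-0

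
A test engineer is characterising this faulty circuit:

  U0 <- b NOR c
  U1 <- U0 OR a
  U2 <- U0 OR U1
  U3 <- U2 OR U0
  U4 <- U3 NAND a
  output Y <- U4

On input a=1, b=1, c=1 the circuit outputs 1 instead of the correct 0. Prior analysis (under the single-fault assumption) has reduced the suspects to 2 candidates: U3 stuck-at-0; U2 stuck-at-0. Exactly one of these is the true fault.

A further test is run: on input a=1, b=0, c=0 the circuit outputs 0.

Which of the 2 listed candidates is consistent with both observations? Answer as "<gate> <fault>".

Evaluate each candidate on input a=1, b=0, c=0:
  U3 stuck-at-0: U0=1, U1=1, U2=1, U3=0 [stuck-at-0], U4=1 → 1 — eliminated
  U2 stuck-at-0: U0=1, U1=1, U2=0 [stuck-at-0], U3=1, U4=0 → 0 — matches
Only U2 stuck-at-0 reproduces the observed 0.

U2 stuck-at-0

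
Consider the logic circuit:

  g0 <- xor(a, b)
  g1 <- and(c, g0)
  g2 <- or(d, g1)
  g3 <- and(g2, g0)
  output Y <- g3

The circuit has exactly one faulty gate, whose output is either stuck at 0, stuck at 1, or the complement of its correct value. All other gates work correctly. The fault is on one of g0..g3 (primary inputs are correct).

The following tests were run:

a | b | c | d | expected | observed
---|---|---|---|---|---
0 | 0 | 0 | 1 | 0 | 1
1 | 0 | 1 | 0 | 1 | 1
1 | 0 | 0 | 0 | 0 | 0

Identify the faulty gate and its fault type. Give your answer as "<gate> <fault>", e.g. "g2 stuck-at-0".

Fault-free values for test 1 (a=0, b=0, c=0, d=1): g0=0, g1=0, g2=1, g3=0, giving Y=0. Observed 1.
Test 1: faults giving observed 1 are {g0 stuck-at-1, g0 inverted output, g3 stuck-at-1, g3 inverted output}.
Test 2 (a=1, b=0, c=1, d=0): fault-free g0=1, g1=1, g2=1, g3=1 → 1; observed 1. Eliminates g0 inverted output, g3 inverted output.
Test 3 (a=1, b=0, c=0, d=0): fault-free g0=1, g1=0, g2=0, g3=0 → 0; observed 0. Eliminates g3 stuck-at-1.
Only g0 stuck-at-1 is consistent with every test.

g0 stuck-at-1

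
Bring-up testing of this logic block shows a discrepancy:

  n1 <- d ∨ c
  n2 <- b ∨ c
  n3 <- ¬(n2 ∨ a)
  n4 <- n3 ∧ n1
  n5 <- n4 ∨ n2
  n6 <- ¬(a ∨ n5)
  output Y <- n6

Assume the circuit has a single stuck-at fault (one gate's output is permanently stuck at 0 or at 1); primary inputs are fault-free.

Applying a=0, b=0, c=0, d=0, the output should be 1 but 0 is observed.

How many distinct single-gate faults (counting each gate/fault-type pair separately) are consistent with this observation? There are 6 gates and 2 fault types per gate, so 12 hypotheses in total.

5

Fault-free: n1=0, n2=0, n3=1, n4=0, n5=0, n6=1 → 1. Observed 0.
  n1 stuck-at-0: output 1 ✗
  n1 stuck-at-1: output 0 ✓
  n2 stuck-at-0: output 1 ✗
  n2 stuck-at-1: output 0 ✓
  n3 stuck-at-0: output 1 ✗
  n3 stuck-at-1: output 1 ✗
  n4 stuck-at-0: output 1 ✗
  n4 stuck-at-1: output 0 ✓
  n5 stuck-at-0: output 1 ✗
  n5 stuck-at-1: output 0 ✓
  n6 stuck-at-0: output 0 ✓
  n6 stuck-at-1: output 1 ✗
Consistent faults: {n1 stuck-at-1, n2 stuck-at-1, n4 stuck-at-1, n5 stuck-at-1, n6 stuck-at-0} — 5 in all.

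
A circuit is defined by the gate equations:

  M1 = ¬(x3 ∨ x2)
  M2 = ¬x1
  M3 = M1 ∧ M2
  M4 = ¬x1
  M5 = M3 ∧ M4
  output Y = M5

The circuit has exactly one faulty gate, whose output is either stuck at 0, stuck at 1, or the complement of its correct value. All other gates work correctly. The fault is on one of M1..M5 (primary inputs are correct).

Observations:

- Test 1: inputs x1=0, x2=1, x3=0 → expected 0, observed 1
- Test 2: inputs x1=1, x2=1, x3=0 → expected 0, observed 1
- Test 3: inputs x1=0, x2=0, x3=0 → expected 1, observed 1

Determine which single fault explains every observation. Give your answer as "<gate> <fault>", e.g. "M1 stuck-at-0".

Fault-free values for test 1 (x1=0, x2=1, x3=0): M1=0, M2=1, M3=0, M4=1, M5=0, giving Y=0. Observed 1.
Test 1: faults giving observed 1 are {M1 stuck-at-1, M1 inverted output, M3 stuck-at-1, M3 inverted output, M5 stuck-at-1, M5 inverted output}.
Test 2 (x1=1, x2=1, x3=0): fault-free M1=0, M2=0, M3=0, M4=0, M5=0 → 0; observed 1. Eliminates M1 stuck-at-1, M1 inverted output, M3 stuck-at-1, M3 inverted output.
Test 3 (x1=0, x2=0, x3=0): fault-free M1=1, M2=1, M3=1, M4=1, M5=1 → 1; observed 1. Eliminates M5 inverted output.
Only M5 stuck-at-1 is consistent with every test.

M5 stuck-at-1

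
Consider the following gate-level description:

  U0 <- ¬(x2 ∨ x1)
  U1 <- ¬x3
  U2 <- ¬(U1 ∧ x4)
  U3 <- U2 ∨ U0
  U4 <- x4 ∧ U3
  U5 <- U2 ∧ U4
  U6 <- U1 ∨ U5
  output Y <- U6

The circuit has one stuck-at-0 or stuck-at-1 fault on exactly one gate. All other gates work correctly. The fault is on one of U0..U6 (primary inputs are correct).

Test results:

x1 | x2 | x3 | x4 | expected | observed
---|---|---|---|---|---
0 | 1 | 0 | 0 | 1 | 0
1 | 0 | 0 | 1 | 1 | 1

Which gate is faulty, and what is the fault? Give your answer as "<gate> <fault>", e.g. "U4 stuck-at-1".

Fault-free values for test 1 (x1=0, x2=1, x3=0, x4=0): U0=0, U1=1, U2=1, U3=1, U4=0, U5=0, U6=1, giving Y=1. Observed 0.
Test 1: faults giving observed 0 are {U1 stuck-at-0, U6 stuck-at-0}.
Test 2 (x1=1, x2=0, x3=0, x4=1): fault-free U0=0, U1=1, U2=0, U3=0, U4=0, U5=0, U6=1 → 1; observed 1. Eliminates U6 stuck-at-0.
Only U1 stuck-at-0 is consistent with every test.

U1 stuck-at-0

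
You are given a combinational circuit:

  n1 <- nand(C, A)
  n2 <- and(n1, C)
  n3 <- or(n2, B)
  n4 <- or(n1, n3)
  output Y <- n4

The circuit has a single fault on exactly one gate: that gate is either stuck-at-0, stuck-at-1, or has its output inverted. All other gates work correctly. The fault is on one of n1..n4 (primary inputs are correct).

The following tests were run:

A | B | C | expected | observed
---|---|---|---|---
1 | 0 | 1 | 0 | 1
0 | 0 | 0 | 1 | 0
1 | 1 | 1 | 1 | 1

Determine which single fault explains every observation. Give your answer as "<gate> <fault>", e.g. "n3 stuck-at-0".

Fault-free values for test 1 (A=1, B=0, C=1): n1=0, n2=0, n3=0, n4=0, giving Y=0. Observed 1.
Test 1: faults giving observed 1 are {n1 stuck-at-1, n1 inverted output, n2 stuck-at-1, n2 inverted output, n3 stuck-at-1, n3 inverted output, n4 stuck-at-1, n4 inverted output}.
Test 2 (A=0, B=0, C=0): fault-free n1=1, n2=0, n3=0, n4=1 → 1; observed 0. Eliminates n1 stuck-at-1, n2 stuck-at-1, n2 inverted output, n3 stuck-at-1, n3 inverted output, n4 stuck-at-1.
Test 3 (A=1, B=1, C=1): fault-free n1=0, n2=0, n3=1, n4=1 → 1; observed 1. Eliminates n4 inverted output.
Only n1 inverted output is consistent with every test.

n1 inverted output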